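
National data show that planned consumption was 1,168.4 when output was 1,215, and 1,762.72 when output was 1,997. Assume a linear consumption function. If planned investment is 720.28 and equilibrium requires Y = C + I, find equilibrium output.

MPC = (1762.72 − 1168.4)/(1997 − 1215) = 594.32/782 = 0.76
a = 1168.4 − 0.76(1215) = 245
Equilibrium: Y = 245 + 0.76Y + 720.28
0.24Y = 965.28, so Y = 965.28/0.24 = 4022

Y = 4022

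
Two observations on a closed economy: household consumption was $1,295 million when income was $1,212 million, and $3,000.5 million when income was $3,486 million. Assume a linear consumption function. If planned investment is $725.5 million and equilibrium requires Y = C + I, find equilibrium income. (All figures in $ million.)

Y = 4446

MPC = (3000.5 − 1295)/(3486 − 1212) = 1705.5/2274 = 0.75
a = 1295 − 0.75(1212) = 386
Equilibrium: Y = 386 + 0.75Y + 725.5
0.25Y = 1111.5, so Y = 1111.5/0.25 = 4446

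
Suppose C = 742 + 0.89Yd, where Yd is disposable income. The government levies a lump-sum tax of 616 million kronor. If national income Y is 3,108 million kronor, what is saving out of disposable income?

S = -467.88

Yd = Y − T = 3108 − 616 = 2492
C = 742 + 0.89(2492) = 742 + 2217.88 = 2959.88
S = Yd − C = 2492 − 2959.88 = -467.88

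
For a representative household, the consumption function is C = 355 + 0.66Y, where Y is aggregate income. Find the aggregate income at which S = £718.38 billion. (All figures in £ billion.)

S = Y − C = -355 + 0.34Y
-355 + 0.34Y = 718.38, so 0.34Y = 1073.38 and Y = 3157

Y = 3157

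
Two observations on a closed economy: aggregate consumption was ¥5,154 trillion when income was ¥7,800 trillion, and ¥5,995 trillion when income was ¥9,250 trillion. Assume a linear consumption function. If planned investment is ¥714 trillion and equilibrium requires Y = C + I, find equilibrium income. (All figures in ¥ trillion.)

Y = 3200

MPC = (5995 − 5154)/(9250 − 7800) = 841/1450 = 0.58
a = 5154 − 0.58(7800) = 630
Equilibrium: Y = 630 + 0.58Y + 714
0.42Y = 1344, so Y = 1344/0.42 = 3200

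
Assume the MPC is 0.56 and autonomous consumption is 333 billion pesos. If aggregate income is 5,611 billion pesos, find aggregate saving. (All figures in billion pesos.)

C = 333 + 0.56(5611) = 333 + 3142.16 = 3475.16
S = Y − C = 5611 − 3475.16 = 2135.84

S = 2135.84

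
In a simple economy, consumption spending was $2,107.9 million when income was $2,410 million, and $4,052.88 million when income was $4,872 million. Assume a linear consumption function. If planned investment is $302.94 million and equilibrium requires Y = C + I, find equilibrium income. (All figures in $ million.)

Y = 2414

MPC = (4052.88 − 2107.9)/(4872 − 2410) = 1944.98/2462 = 0.79
a = 2107.9 − 0.79(2410) = 204
Equilibrium: Y = 204 + 0.79Y + 302.94
0.21Y = 506.94, so Y = 506.94/0.21 = 2414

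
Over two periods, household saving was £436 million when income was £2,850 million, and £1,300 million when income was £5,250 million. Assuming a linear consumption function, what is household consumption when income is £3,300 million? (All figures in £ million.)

C = 2702

MPS = ΔS/ΔY = (1300 − 436)/(5250 − 2850) = 864/2400 = 0.36
MPC = 1 − MPS = 0.64
Autonomous saving = 436 − 0.36(2850) = -590, so a = 590
C = 590 + 0.64(3300) = 590 + 2112 = 2702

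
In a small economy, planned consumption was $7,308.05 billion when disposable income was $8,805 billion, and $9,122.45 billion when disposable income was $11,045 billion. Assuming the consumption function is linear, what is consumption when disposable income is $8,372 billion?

MPC = (9122.45 − 7308.05)/(11045 − 8805) = 1814.4/2240 = 0.81
a = 7308.05 − 0.81(8805) = 7308.05 − 7132.05 = 176
C = 176 + 0.81(8372) = 176 + 6781.32 = 6957.32

C = 6957.32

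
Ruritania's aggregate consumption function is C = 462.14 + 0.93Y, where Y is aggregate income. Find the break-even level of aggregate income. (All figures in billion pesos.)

Y = 6602

At break-even, C = Y: 462.14 + 0.93Y = Y
0.07Y = 462.14, so Y = 462.14/0.07 = 6602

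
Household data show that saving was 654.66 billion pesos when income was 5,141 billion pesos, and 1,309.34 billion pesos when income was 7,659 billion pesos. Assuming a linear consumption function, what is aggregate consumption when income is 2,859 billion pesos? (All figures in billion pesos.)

MPS = ΔS/ΔY = (1309.34 − 654.66)/(7659 − 5141) = 654.68/2518 = 0.26
MPC = 1 − MPS = 0.74
Autonomous saving = 654.66 − 0.26(5141) = -682, so a = 682
C = 682 + 0.74(2859) = 682 + 2115.66 = 2797.66

C = 2797.66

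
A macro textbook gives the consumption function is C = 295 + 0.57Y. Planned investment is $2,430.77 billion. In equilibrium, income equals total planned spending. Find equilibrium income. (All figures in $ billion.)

Y = 6339

Y = C + I = 295 + 0.57Y + 2430.77
Y − 0.57Y = 2725.77
0.43Y = 2725.77, so Y = 2725.77/0.43 = 6339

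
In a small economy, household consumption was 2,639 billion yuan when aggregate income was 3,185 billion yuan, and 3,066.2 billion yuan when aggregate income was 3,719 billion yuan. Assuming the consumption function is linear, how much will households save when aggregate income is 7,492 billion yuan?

MPC = (3066.2 − 2639)/(3719 − 3185) = 427.2/534 = 0.8
a = 2639 − 0.8(3185) = 2639 − 2548 = 91
C = 91 + 0.8(7492) = 6084.6
S = 7492 − 6084.6 = 1407.4

S = 1407.4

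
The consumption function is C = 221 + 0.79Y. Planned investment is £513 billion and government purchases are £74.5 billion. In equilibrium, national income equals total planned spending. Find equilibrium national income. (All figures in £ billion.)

Y = C + I + G = 221 + 0.79Y + 513 + 74.5
Y − 0.79Y = 808.5
0.21Y = 808.5, so Y = 808.5/0.21 = 3850

Y = 3850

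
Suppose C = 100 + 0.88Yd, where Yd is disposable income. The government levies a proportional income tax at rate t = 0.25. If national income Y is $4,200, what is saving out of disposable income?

Yd = (1 − 0.25)(4200) = 0.75(4200) = 3150
C = 100 + 0.88(3150) = 100 + 2772 = 2872
S = Yd − C = 3150 − 2872 = 278

S = 278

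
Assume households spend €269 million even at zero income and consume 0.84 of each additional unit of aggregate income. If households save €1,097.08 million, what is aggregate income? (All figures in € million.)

S = Y − C = -269 + 0.16Y
-269 + 0.16Y = 1097.08, so 0.16Y = 1366.08 and Y = 8538

Y = 8538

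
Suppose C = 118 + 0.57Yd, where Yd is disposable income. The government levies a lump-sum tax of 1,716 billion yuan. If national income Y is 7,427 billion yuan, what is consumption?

Yd = Y − T = 7427 − 1716 = 5711
C = 118 + 0.57(5711) = 118 + 3255.27 = 3373.27

C = 3373.27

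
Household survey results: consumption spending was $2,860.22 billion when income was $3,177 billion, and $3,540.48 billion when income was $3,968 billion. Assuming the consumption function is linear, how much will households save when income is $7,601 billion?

S = 936.14

MPC = (3540.48 − 2860.22)/(3968 − 3177) = 680.26/791 = 0.86
a = 2860.22 − 0.86(3177) = 2860.22 − 2732.22 = 128
C = 128 + 0.86(7601) = 6664.86
S = 7601 − 6664.86 = 936.14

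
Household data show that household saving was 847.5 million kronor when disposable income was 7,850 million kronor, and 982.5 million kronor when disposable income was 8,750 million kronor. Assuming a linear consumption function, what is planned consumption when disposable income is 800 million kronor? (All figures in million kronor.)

C = 1010

MPS = ΔS/ΔY = (982.5 − 847.5)/(8750 − 7850) = 135/900 = 0.15
MPC = 1 − MPS = 0.85
Autonomous saving = 847.5 − 0.15(7850) = -330, so a = 330
C = 330 + 0.85(800) = 330 + 680 = 1010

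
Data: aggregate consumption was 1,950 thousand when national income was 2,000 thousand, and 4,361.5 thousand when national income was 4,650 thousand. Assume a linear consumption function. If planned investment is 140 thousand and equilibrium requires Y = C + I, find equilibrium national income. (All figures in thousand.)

Y = 3000

MPC = (4361.5 − 1950)/(4650 − 2000) = 2411.5/2650 = 0.91
a = 1950 − 0.91(2000) = 130
Equilibrium: Y = 130 + 0.91Y + 140
0.09Y = 270, so Y = 270/0.09 = 3000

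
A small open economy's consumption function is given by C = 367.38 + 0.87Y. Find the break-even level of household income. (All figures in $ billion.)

At break-even, C = Y: 367.38 + 0.87Y = Y
0.13Y = 367.38, so Y = 367.38/0.13 = 2826

Y = 2826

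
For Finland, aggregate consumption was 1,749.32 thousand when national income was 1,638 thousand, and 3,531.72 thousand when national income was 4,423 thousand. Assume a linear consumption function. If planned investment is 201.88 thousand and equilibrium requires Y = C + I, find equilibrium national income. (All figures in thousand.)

MPC = (3531.72 − 1749.32)/(4423 − 1638) = 1782.4/2785 = 0.64
a = 1749.32 − 0.64(1638) = 701
Equilibrium: Y = 701 + 0.64Y + 201.88
0.36Y = 902.88, so Y = 902.88/0.36 = 2508

Y = 2508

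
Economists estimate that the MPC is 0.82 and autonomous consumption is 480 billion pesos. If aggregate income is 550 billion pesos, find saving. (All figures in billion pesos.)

S = -381

C = 480 + 0.82(550) = 480 + 451 = 931
S = Y − C = 550 − 931 = -381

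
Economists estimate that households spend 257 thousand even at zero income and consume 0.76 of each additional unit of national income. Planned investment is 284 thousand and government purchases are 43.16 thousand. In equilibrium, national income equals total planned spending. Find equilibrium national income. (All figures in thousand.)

Y = C + I + G = 257 + 0.76Y + 284 + 43.16
Y − 0.76Y = 584.16
0.24Y = 584.16, so Y = 584.16/0.24 = 2434

Y = 2434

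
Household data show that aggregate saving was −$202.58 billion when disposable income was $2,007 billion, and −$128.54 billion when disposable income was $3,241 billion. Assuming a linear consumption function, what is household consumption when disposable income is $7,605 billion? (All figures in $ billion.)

C = 7471.7

MPS = ΔS/ΔY = (-128.54 − (-202.58))/(3241 − 2007) = 74.04/1234 = 0.06
MPC = 1 − MPS = 0.94
Autonomous saving = -202.58 − 0.06(2007) = -323, so a = 323
C = 323 + 0.94(7605) = 323 + 7148.7 = 7471.7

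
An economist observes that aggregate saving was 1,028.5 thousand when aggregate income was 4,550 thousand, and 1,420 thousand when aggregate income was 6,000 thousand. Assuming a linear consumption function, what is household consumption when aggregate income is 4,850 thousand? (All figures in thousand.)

MPS = ΔS/ΔY = (1420 − 1028.5)/(6000 − 4550) = 391.5/1450 = 0.27
MPC = 1 − MPS = 0.73
Autonomous saving = 1028.5 − 0.27(4550) = -200, so a = 200
C = 200 + 0.73(4850) = 200 + 3540.5 = 3740.5

C = 3740.5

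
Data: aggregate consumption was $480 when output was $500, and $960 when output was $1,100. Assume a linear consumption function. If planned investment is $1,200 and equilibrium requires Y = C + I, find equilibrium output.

Y = 6400

MPC = (960 − 480)/(1100 − 500) = 480/600 = 0.8
a = 480 − 0.8(500) = 80
Equilibrium: Y = 80 + 0.8Y + 1200
0.2Y = 1280, so Y = 1280/0.2 = 6400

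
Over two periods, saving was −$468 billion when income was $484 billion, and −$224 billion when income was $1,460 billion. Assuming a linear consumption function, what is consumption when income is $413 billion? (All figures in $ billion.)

MPS = ΔS/ΔY = (-224 − (-468))/(1460 − 484) = 244/976 = 0.25
MPC = 1 − MPS = 0.75
Autonomous saving = -468 − 0.25(484) = -589, so a = 589
C = 589 + 0.75(413) = 589 + 309.75 = 898.75

C = 898.75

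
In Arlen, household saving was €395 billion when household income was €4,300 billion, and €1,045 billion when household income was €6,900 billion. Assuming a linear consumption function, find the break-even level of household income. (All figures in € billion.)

MPS = ΔS/ΔY = (1045 − 395)/(6900 − 4300) = 650/2600 = 0.25
MPC = 1 − MPS = 0.75
From S(4300) = 395: −a + 0.25(4300) = 395, so a = 1075 − 395 = 680
Break-even (S = 0): Y = a/MPS = 680/0.25 = 2720

Y = 2720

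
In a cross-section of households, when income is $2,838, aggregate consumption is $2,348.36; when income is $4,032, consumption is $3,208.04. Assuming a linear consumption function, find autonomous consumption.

MPC = ΔC/ΔY = (3208.04 − 2348.36)/(4032 − 2838) = 859.68/1194 = 0.72
a = C − MPC·Y = 2348.36 − 0.72(2838) = 2348.36 − 2043.36 = 305

a = 305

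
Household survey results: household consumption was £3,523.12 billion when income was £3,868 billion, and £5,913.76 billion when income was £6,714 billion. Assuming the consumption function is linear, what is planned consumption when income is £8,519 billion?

C = 7429.96

MPC = (5913.76 − 3523.12)/(6714 − 3868) = 2390.64/2846 = 0.84
a = 3523.12 − 0.84(3868) = 3523.12 − 3249.12 = 274
C = 274 + 0.84(8519) = 274 + 7155.96 = 7429.96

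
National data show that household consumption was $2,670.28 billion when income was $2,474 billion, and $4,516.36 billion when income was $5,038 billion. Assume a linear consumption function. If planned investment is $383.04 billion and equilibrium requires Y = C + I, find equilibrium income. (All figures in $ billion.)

MPC = (4516.36 − 2670.28)/(5038 − 2474) = 1846.08/2564 = 0.72
a = 2670.28 − 0.72(2474) = 889
Equilibrium: Y = 889 + 0.72Y + 383.04
0.28Y = 1272.04, so Y = 1272.04/0.28 = 4543

Y = 4543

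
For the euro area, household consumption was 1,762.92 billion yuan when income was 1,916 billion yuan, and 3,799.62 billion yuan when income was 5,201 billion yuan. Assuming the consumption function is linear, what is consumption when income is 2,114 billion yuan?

C = 1885.68

MPC = (3799.62 − 1762.92)/(5201 − 1916) = 2036.7/3285 = 0.62
a = 1762.92 − 0.62(1916) = 1762.92 − 1187.92 = 575
C = 575 + 0.62(2114) = 575 + 1310.68 = 1885.68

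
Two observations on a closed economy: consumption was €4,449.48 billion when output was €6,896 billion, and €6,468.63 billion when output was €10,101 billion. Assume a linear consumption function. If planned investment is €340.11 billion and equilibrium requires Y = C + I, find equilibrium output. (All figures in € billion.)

Y = 1203

MPC = (6468.63 − 4449.48)/(10101 − 6896) = 2019.15/3205 = 0.63
a = 4449.48 − 0.63(6896) = 105
Equilibrium: Y = 105 + 0.63Y + 340.11
0.37Y = 445.11, so Y = 445.11/0.37 = 1203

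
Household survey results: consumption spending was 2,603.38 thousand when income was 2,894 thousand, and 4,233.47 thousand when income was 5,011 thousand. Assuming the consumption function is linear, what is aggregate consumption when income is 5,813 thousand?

MPC = (4233.47 − 2603.38)/(5011 − 2894) = 1630.09/2117 = 0.77
a = 2603.38 − 0.77(2894) = 2603.38 − 2228.38 = 375
C = 375 + 0.77(5813) = 375 + 4476.01 = 4851.01

C = 4851.01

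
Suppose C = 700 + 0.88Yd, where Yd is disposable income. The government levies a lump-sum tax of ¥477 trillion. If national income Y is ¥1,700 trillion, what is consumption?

C = 1776.24

Yd = Y − T = 1700 − 477 = 1223
C = 700 + 0.88(1223) = 700 + 1076.24 = 1776.24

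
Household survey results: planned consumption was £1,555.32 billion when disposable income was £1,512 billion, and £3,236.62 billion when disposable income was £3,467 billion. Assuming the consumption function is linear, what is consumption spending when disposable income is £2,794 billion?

C = 2657.84

MPC = (3236.62 − 1555.32)/(3467 − 1512) = 1681.3/1955 = 0.86
a = 1555.32 − 0.86(1512) = 1555.32 − 1300.32 = 255
C = 255 + 0.86(2794) = 255 + 2402.84 = 2657.84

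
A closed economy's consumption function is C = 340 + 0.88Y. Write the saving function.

S = -340 + 0.12Y

S = Y − C = Y − (340 + 0.88Y) = -340 + (1 − 0.88)Y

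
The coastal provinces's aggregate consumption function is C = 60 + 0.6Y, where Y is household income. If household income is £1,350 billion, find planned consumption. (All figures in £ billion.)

C = 870

C = 60 + 0.6(1350) = 60 + 810 = 870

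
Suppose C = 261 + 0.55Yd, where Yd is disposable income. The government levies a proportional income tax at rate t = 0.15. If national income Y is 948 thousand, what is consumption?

Yd = (1 − 0.15)(948) = 0.85(948) = 805.8
C = 261 + 0.55(805.8) = 261 + 443.19 = 704.19

C = 704.19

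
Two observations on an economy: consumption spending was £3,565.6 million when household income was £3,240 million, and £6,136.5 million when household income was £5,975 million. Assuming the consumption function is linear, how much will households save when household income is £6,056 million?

S = -156.64

MPC = (6136.5 − 3565.6)/(5975 − 3240) = 2570.9/2735 = 0.94
a = 3565.6 − 0.94(3240) = 3565.6 − 3045.6 = 520
C = 520 + 0.94(6056) = 6212.64
S = 6056 − 6212.64 = -156.64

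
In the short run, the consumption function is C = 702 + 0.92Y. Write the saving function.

S = -702 + 0.08Y

S = Y − C = Y − (702 + 0.92Y) = -702 + (1 − 0.92)Y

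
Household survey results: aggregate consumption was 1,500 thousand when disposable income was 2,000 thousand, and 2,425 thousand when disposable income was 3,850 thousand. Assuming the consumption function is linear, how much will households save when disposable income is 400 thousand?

S = -300

MPC = (2425 − 1500)/(3850 − 2000) = 925/1850 = 0.5
a = 1500 − 0.5(2000) = 1500 − 1000 = 500
C = 500 + 0.5(400) = 700
S = 400 − 700 = -300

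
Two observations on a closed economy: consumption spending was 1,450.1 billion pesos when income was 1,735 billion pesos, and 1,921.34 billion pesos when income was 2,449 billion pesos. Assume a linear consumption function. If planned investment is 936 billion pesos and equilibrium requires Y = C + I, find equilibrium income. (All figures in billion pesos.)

Y = 3650

MPC = (1921.34 − 1450.1)/(2449 − 1735) = 471.24/714 = 0.66
a = 1450.1 − 0.66(1735) = 305
Equilibrium: Y = 305 + 0.66Y + 936
0.34Y = 1241, so Y = 1241/0.34 = 3650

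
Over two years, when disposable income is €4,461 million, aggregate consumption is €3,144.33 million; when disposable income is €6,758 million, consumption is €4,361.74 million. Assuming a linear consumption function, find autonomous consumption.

a = 780

MPC = ΔC/ΔY = (4361.74 − 3144.33)/(6758 − 4461) = 1217.41/2297 = 0.53
a = C − MPC·Y = 3144.33 − 0.53(4461) = 3144.33 − 2364.33 = 780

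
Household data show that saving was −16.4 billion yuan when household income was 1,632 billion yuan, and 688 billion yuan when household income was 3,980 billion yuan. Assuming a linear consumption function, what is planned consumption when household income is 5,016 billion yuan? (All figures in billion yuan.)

C = 4017.2

MPS = ΔS/ΔY = (688 − (-16.4))/(3980 − 1632) = 704.4/2348 = 0.3
MPC = 1 − MPS = 0.7
Autonomous saving = -16.4 − 0.3(1632) = -506, so a = 506
C = 506 + 0.7(5016) = 506 + 3511.2 = 4017.2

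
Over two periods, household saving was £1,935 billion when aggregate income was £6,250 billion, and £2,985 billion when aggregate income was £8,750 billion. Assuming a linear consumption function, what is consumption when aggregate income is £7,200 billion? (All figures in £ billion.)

C = 4866

MPS = ΔS/ΔY = (2985 − 1935)/(8750 − 6250) = 1050/2500 = 0.42
MPC = 1 − MPS = 0.58
Autonomous saving = 1935 − 0.42(6250) = -690, so a = 690
C = 690 + 0.58(7200) = 690 + 4176 = 4866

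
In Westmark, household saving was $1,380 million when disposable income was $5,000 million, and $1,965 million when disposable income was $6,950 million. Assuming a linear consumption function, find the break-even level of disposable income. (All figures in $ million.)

MPS = ΔS/ΔY = (1965 − 1380)/(6950 − 5000) = 585/1950 = 0.3
MPC = 1 − MPS = 0.7
From S(5000) = 1380: −a + 0.3(5000) = 1380, so a = 1500 − 1380 = 120
Break-even (S = 0): Y = a/MPS = 120/0.3 = 400

Y = 400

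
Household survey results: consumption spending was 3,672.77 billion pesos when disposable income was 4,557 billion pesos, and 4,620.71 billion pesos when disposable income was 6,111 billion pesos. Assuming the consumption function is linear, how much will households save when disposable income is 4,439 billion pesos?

S = 838.21

MPC = (4620.71 − 3672.77)/(6111 − 4557) = 947.94/1554 = 0.61
a = 3672.77 − 0.61(4557) = 3672.77 − 2779.77 = 893
C = 893 + 0.61(4439) = 3600.79
S = 4439 − 3600.79 = 838.21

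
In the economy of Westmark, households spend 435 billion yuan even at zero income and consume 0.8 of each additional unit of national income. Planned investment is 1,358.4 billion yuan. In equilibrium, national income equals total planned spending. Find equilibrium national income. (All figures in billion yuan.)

Y = 8967

Y = C + I = 435 + 0.8Y + 1358.4
Y − 0.8Y = 1793.4
0.2Y = 1793.4, so Y = 1793.4/0.2 = 8967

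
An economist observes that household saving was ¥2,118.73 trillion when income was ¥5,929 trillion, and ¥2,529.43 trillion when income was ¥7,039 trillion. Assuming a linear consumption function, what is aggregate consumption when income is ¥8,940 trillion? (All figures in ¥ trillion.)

MPS = ΔS/ΔY = (2529.43 − 2118.73)/(7039 − 5929) = 410.7/1110 = 0.37
MPC = 1 − MPS = 0.63
Autonomous saving = 2118.73 − 0.37(5929) = -75, so a = 75
C = 75 + 0.63(8940) = 75 + 5632.2 = 5707.2

C = 5707.2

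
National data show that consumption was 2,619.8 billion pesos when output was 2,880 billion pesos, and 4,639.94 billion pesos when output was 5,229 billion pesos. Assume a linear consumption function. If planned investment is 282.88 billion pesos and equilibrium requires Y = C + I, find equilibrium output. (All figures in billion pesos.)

Y = 3042

MPC = (4639.94 − 2619.8)/(5229 − 2880) = 2020.14/2349 = 0.86
a = 2619.8 − 0.86(2880) = 143
Equilibrium: Y = 143 + 0.86Y + 282.88
0.14Y = 425.88, so Y = 425.88/0.14 = 3042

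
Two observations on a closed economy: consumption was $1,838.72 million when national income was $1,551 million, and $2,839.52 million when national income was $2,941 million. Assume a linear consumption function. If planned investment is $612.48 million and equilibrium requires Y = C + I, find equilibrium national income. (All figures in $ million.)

Y = 4766

MPC = (2839.52 − 1838.72)/(2941 − 1551) = 1000.8/1390 = 0.72
a = 1838.72 − 0.72(1551) = 722
Equilibrium: Y = 722 + 0.72Y + 612.48
0.28Y = 1334.48, so Y = 1334.48/0.28 = 4766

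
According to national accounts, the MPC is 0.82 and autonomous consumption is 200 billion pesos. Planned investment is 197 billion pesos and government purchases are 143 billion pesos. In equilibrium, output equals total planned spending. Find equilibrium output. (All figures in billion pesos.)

Y = C + I + G = 200 + 0.82Y + 197 + 143
Y − 0.82Y = 540
0.18Y = 540, so Y = 540/0.18 = 3000

Y = 3000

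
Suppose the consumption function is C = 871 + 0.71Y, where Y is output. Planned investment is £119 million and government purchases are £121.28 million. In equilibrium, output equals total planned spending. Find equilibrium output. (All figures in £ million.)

Y = C + I + G = 871 + 0.71Y + 119 + 121.28
Y − 0.71Y = 1111.28
0.29Y = 1111.28, so Y = 1111.28/0.29 = 3832

Y = 3832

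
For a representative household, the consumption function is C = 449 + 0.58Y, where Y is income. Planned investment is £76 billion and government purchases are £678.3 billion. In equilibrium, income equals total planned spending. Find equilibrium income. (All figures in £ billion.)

Y = C + I + G = 449 + 0.58Y + 76 + 678.3
Y − 0.58Y = 1203.3
0.42Y = 1203.3, so Y = 1203.3/0.42 = 2865

Y = 2865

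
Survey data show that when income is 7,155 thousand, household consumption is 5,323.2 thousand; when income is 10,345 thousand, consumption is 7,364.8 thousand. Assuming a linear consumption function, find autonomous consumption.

a = 744

MPC = ΔC/ΔY = (7364.8 − 5323.2)/(10345 − 7155) = 2041.6/3190 = 0.64
a = C − MPC·Y = 5323.2 − 0.64(7155) = 5323.2 − 4579.2 = 744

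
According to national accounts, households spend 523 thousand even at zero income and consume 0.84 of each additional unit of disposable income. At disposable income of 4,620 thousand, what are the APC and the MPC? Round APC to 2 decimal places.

APC = 0.95; MPC = 0.84

MPC = 0.84 (the slope of the consumption function)
C = 523 + 0.84(4620) = 4403.8, so APC = 4403.8/4620 = 0.95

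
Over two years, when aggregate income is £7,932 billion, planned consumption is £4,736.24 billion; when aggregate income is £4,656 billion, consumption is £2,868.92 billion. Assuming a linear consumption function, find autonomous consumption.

MPC = ΔC/ΔY = (4736.24 − 2868.92)/(7932 − 4656) = 1867.32/3276 = 0.57
a = C − MPC·Y = 2868.92 − 0.57(4656) = 2868.92 − 2653.92 = 215

a = 215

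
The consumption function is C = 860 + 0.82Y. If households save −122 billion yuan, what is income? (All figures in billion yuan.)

Y = 4100

S = Y − C = -860 + 0.18Y
-860 + 0.18Y = -122, so 0.18Y = 738 and Y = 4100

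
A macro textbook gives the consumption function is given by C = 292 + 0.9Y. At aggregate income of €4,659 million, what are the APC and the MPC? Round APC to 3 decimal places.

MPC = 0.9 (the slope of the consumption function)
C = 292 + 0.9(4659) = 4485.1, so APC = 4485.1/4659 = 0.963

APC = 0.963; MPC = 0.9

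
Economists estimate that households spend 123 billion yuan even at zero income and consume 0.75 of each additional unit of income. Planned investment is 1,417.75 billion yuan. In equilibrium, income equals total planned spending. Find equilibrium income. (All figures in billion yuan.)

Y = C + I = 123 + 0.75Y + 1417.75
Y − 0.75Y = 1540.75
0.25Y = 1540.75, so Y = 1540.75/0.25 = 6163

Y = 6163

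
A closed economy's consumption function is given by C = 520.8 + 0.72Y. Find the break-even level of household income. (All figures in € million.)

At break-even, C = Y: 520.8 + 0.72Y = Y
0.28Y = 520.8, so Y = 520.8/0.28 = 1860

Y = 1860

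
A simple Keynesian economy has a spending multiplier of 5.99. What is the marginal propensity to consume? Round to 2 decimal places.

MPC = 0.83

k = 1/(1 − MPC), so 1 − MPC = 1/k = 1/5.99 = 0.1669
MPC = 1 − 0.1669 = 0.83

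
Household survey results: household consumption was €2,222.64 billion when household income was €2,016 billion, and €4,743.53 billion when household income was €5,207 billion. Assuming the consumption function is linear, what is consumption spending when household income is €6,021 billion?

MPC = (4743.53 − 2222.64)/(5207 − 2016) = 2520.89/3191 = 0.79
a = 2222.64 − 0.79(2016) = 2222.64 − 1592.64 = 630
C = 630 + 0.79(6021) = 630 + 4756.59 = 5386.59

C = 5386.59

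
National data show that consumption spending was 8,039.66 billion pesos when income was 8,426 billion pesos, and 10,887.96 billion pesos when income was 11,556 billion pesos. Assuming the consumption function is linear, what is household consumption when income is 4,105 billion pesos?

C = 4107.55

MPC = (10887.96 − 8039.66)/(11556 − 8426) = 2848.3/3130 = 0.91
a = 8039.66 − 0.91(8426) = 8039.66 − 7667.66 = 372
C = 372 + 0.91(4105) = 372 + 3735.55 = 4107.55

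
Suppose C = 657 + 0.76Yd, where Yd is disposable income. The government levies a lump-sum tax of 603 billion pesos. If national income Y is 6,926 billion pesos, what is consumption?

Yd = Y − T = 6926 − 603 = 6323
C = 657 + 0.76(6323) = 657 + 4805.48 = 5462.48

C = 5462.48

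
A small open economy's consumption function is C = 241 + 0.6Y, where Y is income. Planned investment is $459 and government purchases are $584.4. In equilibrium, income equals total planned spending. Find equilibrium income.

Y = 3211

Y = C + I + G = 241 + 0.6Y + 459 + 584.4
Y − 0.6Y = 1284.4
0.4Y = 1284.4, so Y = 1284.4/0.4 = 3211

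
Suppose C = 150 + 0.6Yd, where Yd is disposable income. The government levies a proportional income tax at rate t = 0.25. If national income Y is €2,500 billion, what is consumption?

Yd = (1 − 0.25)(2500) = 0.75(2500) = 1875
C = 150 + 0.6(1875) = 150 + 1125 = 1275

C = 1275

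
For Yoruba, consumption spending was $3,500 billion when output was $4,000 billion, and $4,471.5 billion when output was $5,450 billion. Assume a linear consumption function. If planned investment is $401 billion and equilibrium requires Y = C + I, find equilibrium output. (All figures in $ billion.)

MPC = (4471.5 − 3500)/(5450 − 4000) = 971.5/1450 = 0.67
a = 3500 − 0.67(4000) = 820
Equilibrium: Y = 820 + 0.67Y + 401
0.33Y = 1221, so Y = 1221/0.33 = 3700

Y = 3700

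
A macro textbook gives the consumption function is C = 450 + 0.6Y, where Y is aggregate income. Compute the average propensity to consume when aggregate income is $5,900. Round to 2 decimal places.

APC = 0.68

C = 450 + 0.6(5900) = 3990
APC = C/Y = 3990/5900 = 0.68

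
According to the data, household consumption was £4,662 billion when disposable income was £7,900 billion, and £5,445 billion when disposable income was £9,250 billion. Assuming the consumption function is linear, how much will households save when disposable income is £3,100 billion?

MPC = (5445 − 4662)/(9250 − 7900) = 783/1350 = 0.58
a = 4662 − 0.58(7900) = 4662 − 4582 = 80
C = 80 + 0.58(3100) = 1878
S = 3100 − 1878 = 1222

S = 1222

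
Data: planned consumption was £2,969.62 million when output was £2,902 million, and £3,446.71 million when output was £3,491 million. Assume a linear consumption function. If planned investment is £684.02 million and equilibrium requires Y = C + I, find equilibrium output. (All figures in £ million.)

Y = 6858

MPC = (3446.71 − 2969.62)/(3491 − 2902) = 477.09/589 = 0.81
a = 2969.62 − 0.81(2902) = 619
Equilibrium: Y = 619 + 0.81Y + 684.02
0.19Y = 1303.02, so Y = 1303.02/0.19 = 6858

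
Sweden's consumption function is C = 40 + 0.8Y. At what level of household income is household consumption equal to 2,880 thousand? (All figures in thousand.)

40 + 0.8Y = 2880
0.8Y = 2840, so Y = 2840/0.8 = 3550

Y = 3550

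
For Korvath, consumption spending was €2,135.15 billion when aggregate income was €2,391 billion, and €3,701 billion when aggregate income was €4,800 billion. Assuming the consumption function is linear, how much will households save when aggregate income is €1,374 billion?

S = -100.1

MPC = (3701 − 2135.15)/(4800 − 2391) = 1565.85/2409 = 0.65
a = 2135.15 − 0.65(2391) = 2135.15 − 1554.15 = 581
C = 581 + 0.65(1374) = 1474.1
S = 1374 − 1474.1 = -100.1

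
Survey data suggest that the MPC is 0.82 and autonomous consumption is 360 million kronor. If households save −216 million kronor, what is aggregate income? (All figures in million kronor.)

S = Y − C = -360 + 0.18Y
-360 + 0.18Y = -216, so 0.18Y = 144 and Y = 800

Y = 800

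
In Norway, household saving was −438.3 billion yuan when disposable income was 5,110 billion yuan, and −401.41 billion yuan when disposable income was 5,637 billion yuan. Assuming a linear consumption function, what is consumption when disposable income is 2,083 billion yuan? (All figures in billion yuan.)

C = 2733.19

MPS = ΔS/ΔY = (-401.41 − (-438.3))/(5637 − 5110) = 36.89/527 = 0.07
MPC = 1 − MPS = 0.93
Autonomous saving = -438.3 − 0.07(5110) = -796, so a = 796
C = 796 + 0.93(2083) = 796 + 1937.19 = 2733.19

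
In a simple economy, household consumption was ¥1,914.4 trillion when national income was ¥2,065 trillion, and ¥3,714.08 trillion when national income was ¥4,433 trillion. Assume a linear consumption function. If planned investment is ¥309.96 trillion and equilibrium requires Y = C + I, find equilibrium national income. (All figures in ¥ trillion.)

MPC = (3714.08 − 1914.4)/(4433 − 2065) = 1799.68/2368 = 0.76
a = 1914.4 − 0.76(2065) = 345
Equilibrium: Y = 345 + 0.76Y + 309.96
0.24Y = 654.96, so Y = 654.96/0.24 = 2729

Y = 2729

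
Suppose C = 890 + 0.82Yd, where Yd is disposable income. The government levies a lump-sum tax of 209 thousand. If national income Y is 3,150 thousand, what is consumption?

C = 3301.62

Yd = Y − T = 3150 − 209 = 2941
C = 890 + 0.82(2941) = 890 + 2411.62 = 3301.62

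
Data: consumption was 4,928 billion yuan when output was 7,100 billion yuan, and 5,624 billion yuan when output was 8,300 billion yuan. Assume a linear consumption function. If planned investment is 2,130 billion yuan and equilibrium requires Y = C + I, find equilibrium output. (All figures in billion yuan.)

Y = 7000

MPC = (5624 − 4928)/(8300 − 7100) = 696/1200 = 0.58
a = 4928 − 0.58(7100) = 810
Equilibrium: Y = 810 + 0.58Y + 2130
0.42Y = 2940, so Y = 2940/0.42 = 7000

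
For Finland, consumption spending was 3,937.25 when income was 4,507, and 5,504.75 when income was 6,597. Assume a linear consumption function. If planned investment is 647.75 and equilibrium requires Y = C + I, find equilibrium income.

Y = 4819

MPC = (5504.75 − 3937.25)/(6597 − 4507) = 1567.5/2090 = 0.75
a = 3937.25 − 0.75(4507) = 557
Equilibrium: Y = 557 + 0.75Y + 647.75
0.25Y = 1204.75, so Y = 1204.75/0.25 = 4819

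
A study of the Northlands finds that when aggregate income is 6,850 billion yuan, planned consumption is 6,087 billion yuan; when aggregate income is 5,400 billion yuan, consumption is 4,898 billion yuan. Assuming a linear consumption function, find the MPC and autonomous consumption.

MPC = ΔC/ΔY = (6087 − 4898)/(6850 − 5400) = 1189/1450 = 0.82
a = C − MPC·Y = 4898 − 0.82(5400) = 4898 − 4428 = 470

MPC = 0.82; a = 470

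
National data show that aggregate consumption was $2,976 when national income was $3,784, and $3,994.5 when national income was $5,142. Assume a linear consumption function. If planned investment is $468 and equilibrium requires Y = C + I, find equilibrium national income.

MPC = (3994.5 − 2976)/(5142 − 3784) = 1018.5/1358 = 0.75
a = 2976 − 0.75(3784) = 138
Equilibrium: Y = 138 + 0.75Y + 468
0.25Y = 606, so Y = 606/0.25 = 2424

Y = 2424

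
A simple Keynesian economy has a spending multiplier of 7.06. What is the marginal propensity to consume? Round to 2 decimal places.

MPC = 0.86

k = 1/(1 − MPC), so 1 − MPC = 1/k = 1/7.06 = 0.1416
MPC = 1 − 0.1416 = 0.86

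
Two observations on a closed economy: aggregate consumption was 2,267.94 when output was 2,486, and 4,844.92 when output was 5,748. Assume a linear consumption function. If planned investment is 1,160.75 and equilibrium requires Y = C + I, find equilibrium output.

Y = 6975

MPC = (4844.92 − 2267.94)/(5748 − 2486) = 2576.98/3262 = 0.79
a = 2267.94 − 0.79(2486) = 304
Equilibrium: Y = 304 + 0.79Y + 1160.75
0.21Y = 1464.75, so Y = 1464.75/0.21 = 6975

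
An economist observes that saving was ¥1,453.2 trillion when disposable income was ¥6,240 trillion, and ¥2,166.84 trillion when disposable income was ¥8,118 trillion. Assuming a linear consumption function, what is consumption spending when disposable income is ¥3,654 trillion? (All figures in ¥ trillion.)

C = 3183.48

MPS = ΔS/ΔY = (2166.84 − 1453.2)/(8118 − 6240) = 713.64/1878 = 0.38
MPC = 1 − MPS = 0.62
Autonomous saving = 1453.2 − 0.38(6240) = -918, so a = 918
C = 918 + 0.62(3654) = 918 + 2265.48 = 3183.48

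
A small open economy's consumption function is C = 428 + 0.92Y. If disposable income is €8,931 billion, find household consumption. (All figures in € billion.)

C = 8644.52

C = 428 + 0.92(8931) = 428 + 8216.52 = 8644.52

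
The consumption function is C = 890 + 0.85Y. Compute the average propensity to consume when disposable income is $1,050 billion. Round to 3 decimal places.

C = 890 + 0.85(1050) = 1782.5
APC = C/Y = 1782.5/1050 = 1.698

APC = 1.698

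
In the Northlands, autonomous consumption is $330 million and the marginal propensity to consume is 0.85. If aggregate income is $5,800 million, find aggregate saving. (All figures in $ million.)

S = 540

C = 330 + 0.85(5800) = 330 + 4930 = 5260
S = Y − C = 5800 − 5260 = 540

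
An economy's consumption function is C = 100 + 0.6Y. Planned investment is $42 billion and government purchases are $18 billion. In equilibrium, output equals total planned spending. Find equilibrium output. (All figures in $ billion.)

Y = C + I + G = 100 + 0.6Y + 42 + 18
Y − 0.6Y = 160
0.4Y = 160, so Y = 160/0.4 = 400

Y = 400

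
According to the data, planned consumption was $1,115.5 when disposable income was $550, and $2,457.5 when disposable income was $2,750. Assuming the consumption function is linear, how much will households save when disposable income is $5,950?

MPC = (2457.5 − 1115.5)/(2750 − 550) = 1342/2200 = 0.61
a = 1115.5 − 0.61(550) = 1115.5 − 335.5 = 780
C = 780 + 0.61(5950) = 4409.5
S = 5950 − 4409.5 = 1540.5

S = 1540.5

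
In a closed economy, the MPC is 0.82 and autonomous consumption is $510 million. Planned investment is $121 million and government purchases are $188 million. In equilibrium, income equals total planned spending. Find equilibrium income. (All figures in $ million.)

Y = 4550

Y = C + I + G = 510 + 0.82Y + 121 + 188
Y − 0.82Y = 819
0.18Y = 819, so Y = 819/0.18 = 4550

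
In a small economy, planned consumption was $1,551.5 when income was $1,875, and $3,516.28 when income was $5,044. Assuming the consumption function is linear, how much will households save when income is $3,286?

S = 859.68

MPC = (3516.28 − 1551.5)/(5044 − 1875) = 1964.78/3169 = 0.62
a = 1551.5 − 0.62(1875) = 1551.5 − 1162.5 = 389
C = 389 + 0.62(3286) = 2426.32
S = 3286 − 2426.32 = 859.68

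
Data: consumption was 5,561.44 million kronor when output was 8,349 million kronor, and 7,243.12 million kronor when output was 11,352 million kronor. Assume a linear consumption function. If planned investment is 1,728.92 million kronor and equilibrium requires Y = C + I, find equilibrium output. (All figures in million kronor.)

Y = 5943

MPC = (7243.12 − 5561.44)/(11352 − 8349) = 1681.68/3003 = 0.56
a = 5561.44 − 0.56(8349) = 886
Equilibrium: Y = 886 + 0.56Y + 1728.92
0.44Y = 2614.92, so Y = 2614.92/0.44 = 5943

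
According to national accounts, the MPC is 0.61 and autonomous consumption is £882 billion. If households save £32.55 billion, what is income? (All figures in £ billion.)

Y = 2345

S = Y − C = -882 + 0.39Y
-882 + 0.39Y = 32.55, so 0.39Y = 914.55 and Y = 2345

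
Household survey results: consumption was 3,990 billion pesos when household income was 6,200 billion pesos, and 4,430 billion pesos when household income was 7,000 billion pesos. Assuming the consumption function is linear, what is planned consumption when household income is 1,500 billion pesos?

C = 1405

MPC = (4430 − 3990)/(7000 − 6200) = 440/800 = 0.55
a = 3990 − 0.55(6200) = 3990 − 3410 = 580
C = 580 + 0.55(1500) = 580 + 825 = 1405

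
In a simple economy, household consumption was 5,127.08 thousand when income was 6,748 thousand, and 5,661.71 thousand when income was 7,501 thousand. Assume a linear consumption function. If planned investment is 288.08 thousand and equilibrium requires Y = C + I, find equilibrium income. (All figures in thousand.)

Y = 2152

MPC = (5661.71 − 5127.08)/(7501 − 6748) = 534.63/753 = 0.71
a = 5127.08 − 0.71(6748) = 336
Equilibrium: Y = 336 + 0.71Y + 288.08
0.29Y = 624.08, so Y = 624.08/0.29 = 2152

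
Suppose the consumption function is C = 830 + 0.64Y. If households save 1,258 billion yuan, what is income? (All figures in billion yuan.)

Y = 5800

S = Y − C = -830 + 0.36Y
-830 + 0.36Y = 1258, so 0.36Y = 2088 and Y = 5800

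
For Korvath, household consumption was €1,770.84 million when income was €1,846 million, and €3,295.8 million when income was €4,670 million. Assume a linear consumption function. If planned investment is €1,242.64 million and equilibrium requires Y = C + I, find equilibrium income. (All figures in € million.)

Y = 4384

MPC = (3295.8 − 1770.84)/(4670 − 1846) = 1524.96/2824 = 0.54
a = 1770.84 − 0.54(1846) = 774
Equilibrium: Y = 774 + 0.54Y + 1242.64
0.46Y = 2016.64, so Y = 2016.64/0.46 = 4384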